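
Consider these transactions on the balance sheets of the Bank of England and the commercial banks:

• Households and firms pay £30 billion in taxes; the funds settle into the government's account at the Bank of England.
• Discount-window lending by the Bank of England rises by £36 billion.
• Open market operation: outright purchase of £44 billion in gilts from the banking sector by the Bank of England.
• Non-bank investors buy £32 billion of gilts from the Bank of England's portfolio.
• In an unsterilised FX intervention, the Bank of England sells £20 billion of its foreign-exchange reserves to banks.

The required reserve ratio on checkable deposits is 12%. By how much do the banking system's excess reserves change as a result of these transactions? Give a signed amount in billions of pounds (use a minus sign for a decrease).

Government account inflow £30 billion: reserves −£30B, deposits −£30B.
Discount-window loan £36 billion: reserves +£36B, deposits 0.
OMO purchase (from banks) £44 billion: reserves +£44B, deposits 0.
Asset sale (to non-banks) £32 billion: reserves −£32B, deposits −£32B.
FX sale £20 billion: reserves −£20B, deposits 0.
Totals: Δreserves = −£2B, Δdeposits = −£62B.
Δrequired reserves = 12% × −£62B = −£7.44B.
Δexcess reserves = Δreserves − Δrequired = −£2B − (−£7.44B) = +£5.44 billion.

+£5.44 billion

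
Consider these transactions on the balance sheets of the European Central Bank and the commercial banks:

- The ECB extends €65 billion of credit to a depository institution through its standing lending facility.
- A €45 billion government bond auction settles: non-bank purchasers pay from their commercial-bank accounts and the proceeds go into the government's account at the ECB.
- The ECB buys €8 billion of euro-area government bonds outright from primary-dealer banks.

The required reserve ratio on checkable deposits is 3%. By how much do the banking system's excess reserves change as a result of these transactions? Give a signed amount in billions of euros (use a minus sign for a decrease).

Discount-window loan €65 billion: reserves +€65B, deposits 0.
Government account inflow €45 billion: reserves −€45B, deposits −€45B.
OMO purchase (from banks) €8 billion: reserves +€8B, deposits 0.
Totals: Δreserves = +€28B, Δdeposits = −€45B.
Δrequired reserves = 3% × −€45B = −€1.35B.
Δexcess reserves = Δreserves − Δrequired = +€28B − (−€1.35B) = +€29.35 billion.

+€29.35 billion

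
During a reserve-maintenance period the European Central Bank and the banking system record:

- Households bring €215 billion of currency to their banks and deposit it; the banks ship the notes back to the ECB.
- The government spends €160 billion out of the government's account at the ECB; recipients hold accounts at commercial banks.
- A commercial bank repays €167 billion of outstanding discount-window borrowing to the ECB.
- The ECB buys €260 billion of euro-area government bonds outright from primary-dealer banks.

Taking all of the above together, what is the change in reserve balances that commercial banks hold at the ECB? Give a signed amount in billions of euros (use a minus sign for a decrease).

ECB balance sheet:
  Assets:      Securities +€260B, Loans to banks −€167B
  Liabilities: Bank reserves +€468B, Currency in circulation −€215B, Government deposits −€160B
Commercial banking system:
  Assets:      Reserves at CB +€468B, Securities −€260B
  Liabilities: Checkable deposits +€375B, Borrowings from CB −€167B
So the change in reserve balances that commercial banks hold at the ECB is +€468 billion.

+€468 billion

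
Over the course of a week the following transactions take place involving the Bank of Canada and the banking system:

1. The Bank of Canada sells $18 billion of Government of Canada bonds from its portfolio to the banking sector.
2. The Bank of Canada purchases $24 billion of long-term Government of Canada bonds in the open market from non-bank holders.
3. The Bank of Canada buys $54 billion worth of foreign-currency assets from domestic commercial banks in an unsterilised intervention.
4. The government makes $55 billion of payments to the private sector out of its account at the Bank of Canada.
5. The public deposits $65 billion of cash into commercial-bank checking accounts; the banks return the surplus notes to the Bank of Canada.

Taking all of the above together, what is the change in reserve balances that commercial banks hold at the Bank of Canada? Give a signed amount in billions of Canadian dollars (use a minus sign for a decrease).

+$180 billion

Bank of Canada balance sheet:
  Assets:      Securities +$6B, Foreign assets +$54B
  Liabilities: Bank reserves +$180B, Currency in circulation −$65B, Government deposits −$55B
So the change in reserve balances that commercial banks hold at the Bank of Canada is +$180 billion.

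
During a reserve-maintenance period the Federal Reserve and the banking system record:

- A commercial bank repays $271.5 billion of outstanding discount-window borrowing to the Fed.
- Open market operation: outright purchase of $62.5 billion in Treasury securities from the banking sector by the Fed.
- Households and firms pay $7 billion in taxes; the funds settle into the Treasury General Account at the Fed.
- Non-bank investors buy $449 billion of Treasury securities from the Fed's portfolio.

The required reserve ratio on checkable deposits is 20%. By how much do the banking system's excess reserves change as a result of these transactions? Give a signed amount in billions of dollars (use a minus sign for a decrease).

-$573.8 billion

Discount-window repayment $271.5 billion: reserves −$271.5B, deposits 0.
OMO purchase (from banks) $62.5 billion: reserves +$62.5B, deposits 0.
Government account inflow $7 billion: reserves −$7B, deposits −$7B.
Asset sale (to non-banks) $449 billion: reserves −$449B, deposits −$449B.
Totals: Δreserves = −$665B, Δdeposits = −$456B.
Δrequired reserves = 20% × −$456B = −$91.2B.
Δexcess reserves = Δreserves − Δrequired = −$665B − (−$91.2B) = -$573.8 billion.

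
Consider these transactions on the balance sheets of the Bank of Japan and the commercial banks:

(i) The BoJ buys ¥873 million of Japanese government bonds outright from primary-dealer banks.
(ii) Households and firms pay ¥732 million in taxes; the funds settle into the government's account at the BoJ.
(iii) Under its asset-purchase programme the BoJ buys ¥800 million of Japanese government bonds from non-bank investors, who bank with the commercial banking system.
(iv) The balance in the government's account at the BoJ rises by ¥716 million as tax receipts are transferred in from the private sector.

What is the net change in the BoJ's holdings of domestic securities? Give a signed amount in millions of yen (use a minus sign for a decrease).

OMO purchase (from banks) ¥873 million: securities added to the BoJ's portfolio → +¥873M.
Government account inflow ¥732 million: the BoJ's securities portfolio is untouched → 0.
Asset purchase (from non-banks) ¥800 million: securities added to the BoJ's portfolio → +¥800M.
Government account inflow ¥716 million: the BoJ's securities portfolio is untouched → 0.
Net: 873 + 0 + 800 + 0 = +¥1673 million.

+¥1673 million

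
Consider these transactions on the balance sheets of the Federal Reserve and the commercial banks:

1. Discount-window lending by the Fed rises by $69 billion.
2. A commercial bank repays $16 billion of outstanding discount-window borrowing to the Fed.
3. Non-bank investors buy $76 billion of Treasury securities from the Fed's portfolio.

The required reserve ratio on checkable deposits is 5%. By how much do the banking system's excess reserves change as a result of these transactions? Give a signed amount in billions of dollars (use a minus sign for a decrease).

Discount-window loan $69 billion: reserves +$69B, deposits 0.
Discount-window repayment $16 billion: reserves −$16B, deposits 0.
Asset sale (to non-banks) $76 billion: reserves −$76B, deposits −$76B.
Totals: Δreserves = −$23B, Δdeposits = −$76B.
Δrequired reserves = 5% × −$76B = −$3.8B.
Δexcess reserves = Δreserves − Δrequired = −$23B − (−$3.8B) = -$19.2 billion.

-$19.2 billion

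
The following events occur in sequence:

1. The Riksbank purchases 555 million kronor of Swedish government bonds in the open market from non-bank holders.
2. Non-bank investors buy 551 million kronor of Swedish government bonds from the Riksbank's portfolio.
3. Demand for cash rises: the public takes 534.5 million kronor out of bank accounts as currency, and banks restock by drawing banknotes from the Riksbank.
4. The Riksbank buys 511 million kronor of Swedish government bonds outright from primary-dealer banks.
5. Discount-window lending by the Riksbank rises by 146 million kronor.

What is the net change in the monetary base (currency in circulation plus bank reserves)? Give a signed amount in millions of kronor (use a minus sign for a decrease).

+661 million

Riksbank balance sheet:
  Assets:      Securities +515M, Loans to banks +146M
  Liabilities: Bank reserves +126.5M, Currency in circulation +534.5M
Monetary base = currency + reserves: +534.5M + (+126.5M) = +661 million.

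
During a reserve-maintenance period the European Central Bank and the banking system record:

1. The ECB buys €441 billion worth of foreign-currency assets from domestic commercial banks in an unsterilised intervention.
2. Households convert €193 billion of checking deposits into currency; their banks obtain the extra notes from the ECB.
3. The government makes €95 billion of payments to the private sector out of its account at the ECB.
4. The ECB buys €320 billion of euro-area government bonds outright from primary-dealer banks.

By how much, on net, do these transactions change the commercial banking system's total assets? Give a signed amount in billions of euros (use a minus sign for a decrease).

-€98 billion

ECB balance sheet:
  Assets:      Securities +€320B, Foreign assets +€441B
  Liabilities: Bank reserves +€663B, Currency in circulation +€193B, Government deposits −€95B
Commercial banking system:
  Assets:      Reserves at CB +€663B, Securities −€320B, Foreign assets −€441B
  Liabilities: Checkable deposits −€98B
Change in total bank assets = -€98 billion.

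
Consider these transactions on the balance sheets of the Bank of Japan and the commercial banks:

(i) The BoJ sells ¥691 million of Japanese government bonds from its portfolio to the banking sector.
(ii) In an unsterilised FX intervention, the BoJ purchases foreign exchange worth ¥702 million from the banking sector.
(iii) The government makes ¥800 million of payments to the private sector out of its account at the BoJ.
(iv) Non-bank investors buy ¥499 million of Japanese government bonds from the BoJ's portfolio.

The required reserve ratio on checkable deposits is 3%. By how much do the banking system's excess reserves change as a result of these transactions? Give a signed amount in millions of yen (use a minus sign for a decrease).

+¥302.97 million

OMO sale (to banks) ¥691 million: reserves −¥691M, deposits 0.
FX purchase ¥702 million: reserves +¥702M, deposits 0.
Government spending ¥800 million: reserves +¥800M, deposits +¥800M.
Asset sale (to non-banks) ¥499 million: reserves −¥499M, deposits −¥499M.
Totals: Δreserves = +¥312M, Δdeposits = +¥301M.
Δrequired reserves = 3% × +¥301M = +¥9.03M.
Δexcess reserves = Δreserves − Δrequired = +¥312M − (+¥9.03M) = +¥302.97 million.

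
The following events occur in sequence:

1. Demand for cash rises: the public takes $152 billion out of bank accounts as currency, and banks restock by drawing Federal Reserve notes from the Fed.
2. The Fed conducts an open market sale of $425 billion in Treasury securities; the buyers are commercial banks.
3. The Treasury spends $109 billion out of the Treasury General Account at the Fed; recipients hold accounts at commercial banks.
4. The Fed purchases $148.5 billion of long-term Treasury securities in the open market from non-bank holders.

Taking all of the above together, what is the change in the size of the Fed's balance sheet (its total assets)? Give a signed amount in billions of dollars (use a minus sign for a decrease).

-$276.5 billion

Currency withdrawal $152 billion: only the composition of liabilities changes → 0.
OMO sale (to banks) $425 billion: a Fed asset is shed → −$425B.
Government spending $109 billion: only the composition of liabilities changes → 0.
Asset purchase (from non-banks) $148.5 billion: a Fed asset is acquired → +$148.5B.
Net: 0 − 425 + 0 + 148.5 = -$276.5 billion.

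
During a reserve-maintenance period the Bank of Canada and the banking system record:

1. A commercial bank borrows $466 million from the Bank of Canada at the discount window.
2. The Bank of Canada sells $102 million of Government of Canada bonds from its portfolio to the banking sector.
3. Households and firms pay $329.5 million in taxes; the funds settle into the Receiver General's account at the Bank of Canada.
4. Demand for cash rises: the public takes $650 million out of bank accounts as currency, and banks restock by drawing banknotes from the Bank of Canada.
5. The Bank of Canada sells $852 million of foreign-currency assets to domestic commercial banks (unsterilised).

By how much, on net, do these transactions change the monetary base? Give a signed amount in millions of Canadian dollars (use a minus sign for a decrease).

-$817.5 million

Bank of Canada balance sheet:
  Assets:      Securities −$102M, Loans to banks +$466M, Foreign assets −$852M
  Liabilities: Bank reserves −$1467.5M, Currency in circulation +$650M, Government deposits +$329.5M
Monetary base = currency + reserves: +$650M + (−$1467.5M) = -$817.5 million.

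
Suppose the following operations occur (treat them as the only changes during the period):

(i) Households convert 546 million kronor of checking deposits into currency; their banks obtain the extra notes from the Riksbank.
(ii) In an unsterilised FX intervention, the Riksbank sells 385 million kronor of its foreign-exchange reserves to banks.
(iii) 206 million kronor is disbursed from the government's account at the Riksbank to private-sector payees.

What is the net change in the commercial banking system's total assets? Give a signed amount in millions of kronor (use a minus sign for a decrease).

-340 million

Riksbank balance sheet:
  Assets:      Foreign assets −385M
  Liabilities: Bank reserves −725M, Currency in circulation +546M, Government deposits −206M
Commercial banking system:
  Assets:      Reserves at CB −725M, Foreign assets +385M
  Liabilities: Checkable deposits −340M
Change in total bank assets = -340 million.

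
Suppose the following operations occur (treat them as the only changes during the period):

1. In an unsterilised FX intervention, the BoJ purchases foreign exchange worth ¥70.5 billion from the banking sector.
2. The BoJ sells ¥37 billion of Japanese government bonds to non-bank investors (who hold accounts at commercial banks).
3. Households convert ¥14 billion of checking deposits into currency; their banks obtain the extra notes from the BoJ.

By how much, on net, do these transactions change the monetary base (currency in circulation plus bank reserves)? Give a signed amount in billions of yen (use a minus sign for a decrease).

+¥33.5 billion

FX purchase ¥70.5 billion: BoJ balance sheet expands → +¥70.5B.
Asset sale (to non-banks) ¥37 billion: BoJ balance sheet contracts → −¥37B.
Currency withdrawal ¥14 billion: just a shift between currency and reserves — both are base money → 0.
Net: 70.5 − 37 + 0 = +¥33.5 billion.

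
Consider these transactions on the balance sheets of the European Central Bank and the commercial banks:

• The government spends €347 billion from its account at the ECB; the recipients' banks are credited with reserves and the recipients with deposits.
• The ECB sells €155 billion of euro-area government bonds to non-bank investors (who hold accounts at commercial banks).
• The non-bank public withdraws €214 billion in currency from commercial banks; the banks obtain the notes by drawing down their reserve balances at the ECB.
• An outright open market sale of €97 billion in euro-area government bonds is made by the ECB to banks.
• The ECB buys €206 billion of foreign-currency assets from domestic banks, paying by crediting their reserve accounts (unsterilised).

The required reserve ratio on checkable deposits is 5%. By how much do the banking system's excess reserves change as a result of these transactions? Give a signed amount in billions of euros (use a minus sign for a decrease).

+€88.1 billion

Government spending €347 billion: reserves +€347B, deposits +€347B.
Asset sale (to non-banks) €155 billion: reserves −€155B, deposits −€155B.
Currency withdrawal €214 billion: reserves −€214B, deposits −€214B.
OMO sale (to banks) €97 billion: reserves −€97B, deposits 0.
FX purchase €206 billion: reserves +€206B, deposits 0.
Totals: Δreserves = +€87B, Δdeposits = −€22B.
Δrequired reserves = 5% × −€22B = −€1.1B.
Δexcess reserves = Δreserves − Δrequired = +€87B − (−€1.1B) = +€88.1 billion.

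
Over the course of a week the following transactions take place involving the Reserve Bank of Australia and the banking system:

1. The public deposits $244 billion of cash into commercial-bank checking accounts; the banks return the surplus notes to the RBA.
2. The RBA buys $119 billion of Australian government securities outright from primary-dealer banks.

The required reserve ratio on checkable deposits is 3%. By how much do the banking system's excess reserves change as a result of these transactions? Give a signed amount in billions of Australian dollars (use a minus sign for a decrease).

+$355.68 billion

Currency deposit $244 billion: reserves +$244B, deposits +$244B.
OMO purchase (from banks) $119 billion: reserves +$119B, deposits 0.
Totals: Δreserves = +$363B, Δdeposits = +$244B.
Δrequired reserves = 3% × +$244B = +$7.32B.
Δexcess reserves = Δreserves − Δrequired = +$363B − (+$7.32B) = +$355.68 billion.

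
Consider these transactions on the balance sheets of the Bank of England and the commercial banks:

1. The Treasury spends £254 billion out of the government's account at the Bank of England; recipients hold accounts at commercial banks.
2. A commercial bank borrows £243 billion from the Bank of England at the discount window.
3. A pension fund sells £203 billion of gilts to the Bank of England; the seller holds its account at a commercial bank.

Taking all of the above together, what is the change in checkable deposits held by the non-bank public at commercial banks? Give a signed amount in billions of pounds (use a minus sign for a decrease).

+£457 billion

Government spending £254 billion: non-bank counterparties' bank balances rise → +£254B.
Discount-window loan £243 billion: the counterparty is a bank, so public deposits are unchanged → 0.
Asset purchase (from non-banks) £203 billion: non-bank counterparties' bank balances rise → +£203B.
Net: 254 + 0 + 203 = +£457 billion.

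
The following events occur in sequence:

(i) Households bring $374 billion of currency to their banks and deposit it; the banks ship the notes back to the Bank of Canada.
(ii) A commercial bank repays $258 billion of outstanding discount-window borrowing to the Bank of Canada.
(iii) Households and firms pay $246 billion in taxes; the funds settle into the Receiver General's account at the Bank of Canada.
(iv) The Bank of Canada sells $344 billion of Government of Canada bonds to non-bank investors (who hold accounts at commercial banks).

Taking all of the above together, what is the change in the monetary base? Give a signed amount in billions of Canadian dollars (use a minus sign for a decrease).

-$848 billion

Bank of Canada balance sheet:
  Assets:      Securities −$344B, Loans to banks −$258B
  Liabilities: Bank reserves −$474B, Currency in circulation −$374B, Government deposits +$246B
Monetary base = currency + reserves: −$374B + (−$474B) = -$848 billion.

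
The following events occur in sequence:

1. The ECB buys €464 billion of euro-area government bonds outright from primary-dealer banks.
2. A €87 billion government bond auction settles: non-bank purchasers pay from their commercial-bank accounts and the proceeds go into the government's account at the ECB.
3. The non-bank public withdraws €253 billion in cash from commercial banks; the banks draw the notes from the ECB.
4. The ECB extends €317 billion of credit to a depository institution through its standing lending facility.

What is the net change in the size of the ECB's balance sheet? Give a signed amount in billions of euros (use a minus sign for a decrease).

+€781 billion

OMO purchase (from banks) €464 billion: an ECB asset is acquired → +€464B.
Government account inflow €87 billion: only the composition of liabilities changes → 0.
Currency withdrawal €253 billion: only the composition of liabilities changes → 0.
Discount-window loan €317 billion: an ECB asset is acquired → +€317B.
Net: 464 + 0 + 0 + 317 = +€781 billion.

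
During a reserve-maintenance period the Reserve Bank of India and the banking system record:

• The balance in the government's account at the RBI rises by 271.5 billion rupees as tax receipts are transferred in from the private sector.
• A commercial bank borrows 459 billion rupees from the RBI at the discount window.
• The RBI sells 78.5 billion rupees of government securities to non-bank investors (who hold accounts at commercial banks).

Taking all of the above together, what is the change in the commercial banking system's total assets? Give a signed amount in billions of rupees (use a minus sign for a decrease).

+109 billion

Government account inflow 271.5 billion rupees: bank balance sheets shrink → −271.5B.
Discount-window loan 459 billion rupees: bank balance sheets expand → +459B.
Asset sale (to non-banks) 78.5 billion rupees: bank balance sheets shrink → −78.5B.
Net: −271.5 + 459 − 78.5 = +109 billion.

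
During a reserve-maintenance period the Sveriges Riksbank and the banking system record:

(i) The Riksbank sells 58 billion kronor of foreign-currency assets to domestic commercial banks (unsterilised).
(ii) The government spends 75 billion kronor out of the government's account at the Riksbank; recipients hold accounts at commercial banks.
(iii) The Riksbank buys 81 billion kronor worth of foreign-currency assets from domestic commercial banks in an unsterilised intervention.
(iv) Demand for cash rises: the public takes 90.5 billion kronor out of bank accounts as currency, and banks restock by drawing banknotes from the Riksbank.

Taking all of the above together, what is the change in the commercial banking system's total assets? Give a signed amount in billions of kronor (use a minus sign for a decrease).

-15.5 billion

Riksbank balance sheet:
  Assets:      Foreign assets +23B
  Liabilities: Bank reserves +7.5B, Currency in circulation +90.5B, Government deposits −75B
Commercial banking system:
  Assets:      Reserves at CB +7.5B, Foreign assets −23B
  Liabilities: Checkable deposits −15.5B
Change in total bank assets = -15.5 billion.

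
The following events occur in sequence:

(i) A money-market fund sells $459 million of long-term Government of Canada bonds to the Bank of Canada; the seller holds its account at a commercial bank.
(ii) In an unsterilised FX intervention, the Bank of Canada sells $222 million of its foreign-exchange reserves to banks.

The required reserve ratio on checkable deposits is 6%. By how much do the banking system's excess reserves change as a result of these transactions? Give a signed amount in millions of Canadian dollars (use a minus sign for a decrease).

+$209.46 million

Asset purchase (from non-banks) $459 million: reserves +$459M, deposits +$459M.
FX sale $222 million: reserves −$222M, deposits 0.
Totals: Δreserves = +$237M, Δdeposits = +$459M.
Δrequired reserves = 6% × +$459M = +$27.54M.
Δexcess reserves = Δreserves − Δrequired = +$237M − (+$27.54M) = +$209.46 million.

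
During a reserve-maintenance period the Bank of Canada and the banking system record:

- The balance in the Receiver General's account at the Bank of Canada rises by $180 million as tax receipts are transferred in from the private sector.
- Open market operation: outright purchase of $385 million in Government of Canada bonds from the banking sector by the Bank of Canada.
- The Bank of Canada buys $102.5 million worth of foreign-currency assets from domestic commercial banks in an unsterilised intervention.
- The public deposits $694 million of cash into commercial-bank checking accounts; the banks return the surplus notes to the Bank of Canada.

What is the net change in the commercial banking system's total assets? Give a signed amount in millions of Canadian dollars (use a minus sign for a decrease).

+$514 million

Government account inflow $180 million: bank balance sheets shrink → −$180M.
OMO purchase (from banks) $385 million: just an asset swap on bank balance sheets → 0.
FX purchase $102.5 million: just an asset swap on bank balance sheets → 0.
Currency deposit $694 million: bank balance sheets expand → +$694M.
Net: −180 + 0 + 0 + 694 = +$514 million.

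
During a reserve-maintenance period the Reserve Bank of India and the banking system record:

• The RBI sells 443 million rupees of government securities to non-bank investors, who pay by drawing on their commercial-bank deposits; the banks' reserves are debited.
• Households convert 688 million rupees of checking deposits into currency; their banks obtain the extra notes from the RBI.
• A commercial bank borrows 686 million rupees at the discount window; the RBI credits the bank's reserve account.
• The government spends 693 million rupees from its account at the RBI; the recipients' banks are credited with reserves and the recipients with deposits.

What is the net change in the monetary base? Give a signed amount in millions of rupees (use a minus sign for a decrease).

+936 million

RBI balance sheet:
  Assets:      Securities −443M, Loans to banks +686M
  Liabilities: Bank reserves +248M, Currency in circulation +688M, Government deposits −693M
Commercial banking system:
  Assets:      Reserves at CB +248M
  Liabilities: Checkable deposits −438M, Borrowings from CB +686M
Monetary base = currency + reserves: +688M + (+248M) = +936 million.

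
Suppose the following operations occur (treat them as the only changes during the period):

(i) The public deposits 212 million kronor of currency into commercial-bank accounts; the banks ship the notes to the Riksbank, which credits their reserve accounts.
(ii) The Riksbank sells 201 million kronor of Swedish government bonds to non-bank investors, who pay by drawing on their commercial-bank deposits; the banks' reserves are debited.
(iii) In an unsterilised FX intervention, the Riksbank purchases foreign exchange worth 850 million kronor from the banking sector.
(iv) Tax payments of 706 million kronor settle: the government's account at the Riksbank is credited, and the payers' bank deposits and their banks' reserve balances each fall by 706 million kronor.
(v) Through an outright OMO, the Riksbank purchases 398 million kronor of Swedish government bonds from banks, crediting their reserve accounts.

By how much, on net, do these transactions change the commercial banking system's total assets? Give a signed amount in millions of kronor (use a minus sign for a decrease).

Riksbank balance sheet:
  Assets:      Securities +197M, Foreign assets +850M
  Liabilities: Bank reserves +553M, Currency in circulation −212M, Government deposits +706M
Commercial banking system:
  Assets:      Reserves at CB +553M, Securities −398M, Foreign assets −850M
  Liabilities: Checkable deposits −695M
Change in total bank assets = -695 million.

-695 million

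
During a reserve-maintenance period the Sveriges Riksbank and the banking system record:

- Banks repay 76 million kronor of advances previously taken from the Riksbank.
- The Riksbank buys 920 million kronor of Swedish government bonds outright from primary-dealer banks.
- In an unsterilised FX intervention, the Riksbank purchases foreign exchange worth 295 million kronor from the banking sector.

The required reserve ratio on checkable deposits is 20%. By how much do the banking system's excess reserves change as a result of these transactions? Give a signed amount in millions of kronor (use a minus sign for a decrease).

+1139 million

Discount-window repayment 76 million kronor: reserves −76M, deposits 0.
OMO purchase (from banks) 920 million kronor: reserves +920M, deposits 0.
FX purchase 295 million kronor: reserves +295M, deposits 0.
Totals: Δreserves = +1139M, Δdeposits = 0.
Δrequired reserves = 20% × 0 = 0.
Δexcess reserves = Δreserves − Δrequired = +1139M − (0) = +1139 million.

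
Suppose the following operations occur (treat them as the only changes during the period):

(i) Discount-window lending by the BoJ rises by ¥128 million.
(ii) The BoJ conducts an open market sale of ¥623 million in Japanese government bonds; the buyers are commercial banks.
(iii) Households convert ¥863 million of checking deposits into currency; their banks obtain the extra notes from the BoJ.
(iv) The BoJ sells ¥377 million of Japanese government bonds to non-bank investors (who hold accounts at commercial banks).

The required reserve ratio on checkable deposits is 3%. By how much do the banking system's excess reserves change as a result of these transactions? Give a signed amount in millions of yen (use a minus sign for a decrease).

Discount-window loan ¥128 million: reserves +¥128M, deposits 0.
OMO sale (to banks) ¥623 million: reserves −¥623M, deposits 0.
Currency withdrawal ¥863 million: reserves −¥863M, deposits −¥863M.
Asset sale (to non-banks) ¥377 million: reserves −¥377M, deposits −¥377M.
Totals: Δreserves = −¥1735M, Δdeposits = −¥1240M.
Δrequired reserves = 3% × −¥1240M = −¥37.2M.
Δexcess reserves = Δreserves − Δrequired = −¥1735M − (−¥37.2M) = -¥1697.8 million.

-¥1697.8 million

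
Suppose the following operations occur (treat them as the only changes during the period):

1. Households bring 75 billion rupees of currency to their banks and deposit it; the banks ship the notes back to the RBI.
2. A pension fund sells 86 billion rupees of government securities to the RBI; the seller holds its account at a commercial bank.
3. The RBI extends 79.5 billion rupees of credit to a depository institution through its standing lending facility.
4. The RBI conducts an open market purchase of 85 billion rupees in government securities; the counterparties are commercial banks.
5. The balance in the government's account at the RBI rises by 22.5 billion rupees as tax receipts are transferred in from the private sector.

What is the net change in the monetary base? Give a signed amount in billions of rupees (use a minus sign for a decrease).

RBI balance sheet:
  Assets:      Securities +171B, Loans to banks +79.5B
  Liabilities: Bank reserves +303B, Currency in circulation −75B, Government deposits +22.5B
Commercial banking system:
  Assets:      Reserves at CB +303B, Securities −85B
  Liabilities: Checkable deposits +138.5B, Borrowings from CB +79.5B
Monetary base = currency + reserves: −75B + (+303B) = +228 billion.

+228 billion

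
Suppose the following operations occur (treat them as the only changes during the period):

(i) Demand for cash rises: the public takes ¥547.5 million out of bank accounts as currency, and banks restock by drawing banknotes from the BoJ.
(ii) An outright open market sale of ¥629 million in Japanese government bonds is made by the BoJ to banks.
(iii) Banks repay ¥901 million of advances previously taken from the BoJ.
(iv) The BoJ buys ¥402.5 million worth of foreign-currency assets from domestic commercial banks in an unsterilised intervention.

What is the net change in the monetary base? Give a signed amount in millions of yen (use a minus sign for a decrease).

-¥1127.5 million

Currency withdrawal ¥547.5 million: just a shift between currency and reserves — both are base money → 0.
OMO sale (to banks) ¥629 million: BoJ balance sheet contracts → −¥629M.
Discount-window repayment ¥901 million: BoJ balance sheet contracts → −¥901M.
FX purchase ¥402.5 million: BoJ balance sheet expands → +¥402.5M.
Net: 0 − 629 − 901 + 402.5 = -¥1127.5 million.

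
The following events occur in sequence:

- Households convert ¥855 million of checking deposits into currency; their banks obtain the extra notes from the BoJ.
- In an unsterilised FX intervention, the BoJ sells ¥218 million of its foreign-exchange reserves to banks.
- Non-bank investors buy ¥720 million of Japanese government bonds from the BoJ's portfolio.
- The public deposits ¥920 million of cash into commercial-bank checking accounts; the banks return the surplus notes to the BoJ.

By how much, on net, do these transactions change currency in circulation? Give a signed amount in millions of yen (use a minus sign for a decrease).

-¥65 million

Currency withdrawal ¥855 million: notes leave the central bank → +¥855M.
FX sale ¥218 million: no currency enters or leaves circulation → 0.
Asset sale (to non-banks) ¥720 million: no currency enters or leaves circulation → 0.
Currency deposit ¥920 million: notes return to the central bank → −¥920M.
Net: 855 + 0 + 0 − 920 = -¥65 million.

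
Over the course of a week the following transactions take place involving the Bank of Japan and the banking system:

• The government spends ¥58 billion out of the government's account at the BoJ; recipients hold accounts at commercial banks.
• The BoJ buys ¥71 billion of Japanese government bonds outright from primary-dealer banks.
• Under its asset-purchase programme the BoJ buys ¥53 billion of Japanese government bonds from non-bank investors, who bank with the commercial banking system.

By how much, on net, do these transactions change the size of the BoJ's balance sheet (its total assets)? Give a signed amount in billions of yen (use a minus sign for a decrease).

+¥124 billion

Government spending ¥58 billion: only the composition of liabilities changes → 0.
OMO purchase (from banks) ¥71 billion: a BoJ asset is acquired → +¥71B.
Asset purchase (from non-banks) ¥53 billion: a BoJ asset is acquired → +¥53B.
Net: 0 + 71 + 53 = +¥124 billion.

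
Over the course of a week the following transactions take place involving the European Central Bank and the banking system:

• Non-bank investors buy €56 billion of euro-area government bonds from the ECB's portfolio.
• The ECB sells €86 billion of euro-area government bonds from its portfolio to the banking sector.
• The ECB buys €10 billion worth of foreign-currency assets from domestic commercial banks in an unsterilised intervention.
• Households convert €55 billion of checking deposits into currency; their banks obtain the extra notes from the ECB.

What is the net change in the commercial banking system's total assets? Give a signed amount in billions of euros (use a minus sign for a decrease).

Asset sale (to non-banks) €56 billion: bank balance sheets shrink → −€56B.
OMO sale (to banks) €86 billion: just an asset swap on bank balance sheets → 0.
FX purchase €10 billion: just an asset swap on bank balance sheets → 0.
Currency withdrawal €55 billion: bank balance sheets shrink → −€55B.
Net: −56 + 0 + 0 − 55 = -€111 billion.

-€111 billion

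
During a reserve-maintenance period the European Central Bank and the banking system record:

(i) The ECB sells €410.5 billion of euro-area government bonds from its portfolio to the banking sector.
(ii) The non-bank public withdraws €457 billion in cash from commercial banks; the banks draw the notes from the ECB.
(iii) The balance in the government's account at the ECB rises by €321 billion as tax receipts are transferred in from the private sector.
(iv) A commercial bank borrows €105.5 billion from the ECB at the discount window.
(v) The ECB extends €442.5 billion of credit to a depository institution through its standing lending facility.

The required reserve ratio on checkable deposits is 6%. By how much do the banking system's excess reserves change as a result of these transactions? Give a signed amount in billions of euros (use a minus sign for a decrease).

-€593.82 billion

OMO sale (to banks) €410.5 billion: reserves −€410.5B, deposits 0.
Currency withdrawal €457 billion: reserves −€457B, deposits −€457B.
Government account inflow €321 billion: reserves −€321B, deposits −€321B.
Discount-window loan €105.5 billion: reserves +€105.5B, deposits 0.
Discount-window loan €442.5 billion: reserves +€442.5B, deposits 0.
Totals: Δreserves = −€640.5B, Δdeposits = −€778B.
Δrequired reserves = 6% × −€778B = −€46.68B.
Δexcess reserves = Δreserves − Δrequired = −€640.5B − (−€46.68B) = -€593.82 billion.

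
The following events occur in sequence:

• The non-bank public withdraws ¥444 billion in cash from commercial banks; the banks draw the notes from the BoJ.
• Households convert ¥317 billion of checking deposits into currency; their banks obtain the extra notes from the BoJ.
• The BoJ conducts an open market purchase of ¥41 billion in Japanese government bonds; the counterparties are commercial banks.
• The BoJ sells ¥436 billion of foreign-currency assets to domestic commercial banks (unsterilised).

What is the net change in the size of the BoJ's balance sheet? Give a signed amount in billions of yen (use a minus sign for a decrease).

-¥395 billion

Currency withdrawal ¥444 billion: only the composition of liabilities changes → 0.
Currency withdrawal ¥317 billion: only the composition of liabilities changes → 0.
OMO purchase (from banks) ¥41 billion: a BoJ asset is acquired → +¥41B.
FX sale ¥436 billion: a BoJ asset is shed → −¥436B.
Net: 0 + 0 + 41 − 436 = -¥395 billion.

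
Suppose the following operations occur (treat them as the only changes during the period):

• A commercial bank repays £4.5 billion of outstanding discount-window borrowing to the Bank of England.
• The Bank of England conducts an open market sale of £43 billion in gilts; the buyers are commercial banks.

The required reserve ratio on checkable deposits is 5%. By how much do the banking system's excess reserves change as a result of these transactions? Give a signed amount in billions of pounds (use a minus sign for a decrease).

Discount-window repayment £4.5 billion: reserves −£4.5B, deposits 0.
OMO sale (to banks) £43 billion: reserves −£43B, deposits 0.
Totals: Δreserves = −£47.5B, Δdeposits = 0.
Δrequired reserves = 5% × 0 = 0.
Δexcess reserves = Δreserves − Δrequired = −£47.5B − (0) = -£47.5 billion.

-£47.5 billion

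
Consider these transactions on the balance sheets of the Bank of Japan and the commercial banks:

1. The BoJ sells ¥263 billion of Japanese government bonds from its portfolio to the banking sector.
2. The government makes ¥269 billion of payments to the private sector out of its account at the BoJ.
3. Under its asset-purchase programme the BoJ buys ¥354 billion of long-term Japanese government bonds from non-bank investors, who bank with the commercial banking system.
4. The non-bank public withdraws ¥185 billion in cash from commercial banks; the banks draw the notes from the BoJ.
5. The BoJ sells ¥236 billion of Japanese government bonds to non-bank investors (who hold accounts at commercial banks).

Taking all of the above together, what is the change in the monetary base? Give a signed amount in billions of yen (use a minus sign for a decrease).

+¥124 billion

OMO sale (to banks) ¥263 billion: BoJ balance sheet contracts → −¥263B.
Government spending ¥269 billion: a non-base liability converts back to reserves → +¥269B.
Asset purchase (from non-banks) ¥354 billion: BoJ balance sheet expands → +¥354B.
Currency withdrawal ¥185 billion: just a shift between currency and reserves — both are base money → 0.
Asset sale (to non-banks) ¥236 billion: BoJ balance sheet contracts → −¥236B.
Net: −263 + 269 + 354 + 0 − 236 = +¥124 billion.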